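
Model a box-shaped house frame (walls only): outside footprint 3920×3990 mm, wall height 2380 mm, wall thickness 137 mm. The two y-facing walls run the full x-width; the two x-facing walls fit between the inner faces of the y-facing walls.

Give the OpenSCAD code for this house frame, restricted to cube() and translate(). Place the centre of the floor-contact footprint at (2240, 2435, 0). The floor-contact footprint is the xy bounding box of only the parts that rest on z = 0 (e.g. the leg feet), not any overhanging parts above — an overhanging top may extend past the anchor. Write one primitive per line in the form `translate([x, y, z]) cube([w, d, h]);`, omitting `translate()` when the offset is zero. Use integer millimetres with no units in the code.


translate([280, 440, 0]) cube([3920, 137, 2380]);
translate([280, 4293, 0]) cube([3920, 137, 2380]);
translate([280, 577, 0]) cube([137, 3716, 2380]);
translate([4063, 577, 0]) cube([137, 3716, 2380]);


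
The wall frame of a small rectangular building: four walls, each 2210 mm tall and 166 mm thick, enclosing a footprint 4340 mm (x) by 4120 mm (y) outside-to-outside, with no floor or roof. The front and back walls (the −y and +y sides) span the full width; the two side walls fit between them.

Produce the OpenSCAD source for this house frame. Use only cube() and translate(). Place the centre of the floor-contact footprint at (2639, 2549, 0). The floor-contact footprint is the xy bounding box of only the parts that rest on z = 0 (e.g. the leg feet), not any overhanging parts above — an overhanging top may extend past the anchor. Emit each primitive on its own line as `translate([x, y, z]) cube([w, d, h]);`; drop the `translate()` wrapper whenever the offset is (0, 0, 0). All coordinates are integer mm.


translate([469, 489, 0]) cube([4340, 166, 2210]);
translate([469, 4443, 0]) cube([4340, 166, 2210]);
translate([469, 655, 0]) cube([166, 3788, 2210]);
translate([4643, 655, 0]) cube([166, 3788, 2210]);


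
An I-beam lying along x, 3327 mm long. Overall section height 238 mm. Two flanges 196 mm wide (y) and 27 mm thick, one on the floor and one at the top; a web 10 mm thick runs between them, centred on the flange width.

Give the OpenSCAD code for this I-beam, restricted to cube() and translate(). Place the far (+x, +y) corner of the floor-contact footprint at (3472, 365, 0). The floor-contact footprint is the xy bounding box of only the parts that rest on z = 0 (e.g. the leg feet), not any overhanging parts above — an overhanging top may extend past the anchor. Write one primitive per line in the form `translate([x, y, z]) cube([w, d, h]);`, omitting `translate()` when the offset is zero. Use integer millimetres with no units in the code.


translate([145, 169, 0]) cube([3327, 196, 27]);
translate([145, 262, 27]) cube([3327, 10, 184]);
translate([145, 169, 211]) cube([3327, 196, 27]);


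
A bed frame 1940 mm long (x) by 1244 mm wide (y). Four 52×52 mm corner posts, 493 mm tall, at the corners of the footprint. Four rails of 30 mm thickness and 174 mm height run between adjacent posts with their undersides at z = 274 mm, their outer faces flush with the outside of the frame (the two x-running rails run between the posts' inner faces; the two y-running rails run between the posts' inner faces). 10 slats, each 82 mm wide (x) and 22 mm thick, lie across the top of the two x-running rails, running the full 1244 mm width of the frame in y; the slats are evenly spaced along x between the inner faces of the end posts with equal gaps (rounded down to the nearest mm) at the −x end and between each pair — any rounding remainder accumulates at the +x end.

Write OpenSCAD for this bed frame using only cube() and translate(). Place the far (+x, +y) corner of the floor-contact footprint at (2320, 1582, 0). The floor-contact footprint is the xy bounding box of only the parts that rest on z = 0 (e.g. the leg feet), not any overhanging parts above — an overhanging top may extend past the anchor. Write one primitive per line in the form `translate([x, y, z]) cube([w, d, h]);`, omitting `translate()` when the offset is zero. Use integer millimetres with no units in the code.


translate([380, 338, 0]) cube([52, 52, 493]);
translate([380, 1530, 0]) cube([52, 52, 493]);
translate([2268, 338, 0]) cube([52, 52, 493]);
translate([2268, 1530, 0]) cube([52, 52, 493]);
translate([432, 338, 274]) cube([1836, 30, 174]);
translate([432, 1552, 274]) cube([1836, 30, 174]);
translate([380, 390, 274]) cube([30, 1140, 174]);
translate([2290, 390, 274]) cube([30, 1140, 174]);
translate([524, 338, 448]) cube([82, 1244, 22]);
translate([698, 338, 448]) cube([82, 1244, 22]);
translate([872, 338, 448]) cube([82, 1244, 22]);
translate([1046, 338, 448]) cube([82, 1244, 22]);
translate([1220, 338, 448]) cube([82, 1244, 22]);
translate([1394, 338, 448]) cube([82, 1244, 22]);
translate([1568, 338, 448]) cube([82, 1244, 22]);
translate([1742, 338, 448]) cube([82, 1244, 22]);
translate([1916, 338, 448]) cube([82, 1244, 22]);
translate([2090, 338, 448]) cube([82, 1244, 22]);


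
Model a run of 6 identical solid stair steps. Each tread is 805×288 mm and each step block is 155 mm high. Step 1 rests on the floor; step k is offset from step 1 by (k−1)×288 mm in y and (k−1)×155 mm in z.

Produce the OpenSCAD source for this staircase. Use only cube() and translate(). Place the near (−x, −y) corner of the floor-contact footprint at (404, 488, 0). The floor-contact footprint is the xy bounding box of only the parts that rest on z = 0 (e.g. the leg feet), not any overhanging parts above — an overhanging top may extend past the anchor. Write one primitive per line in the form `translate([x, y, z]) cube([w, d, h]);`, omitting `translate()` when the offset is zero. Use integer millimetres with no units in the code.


translate([404, 488, 0]) cube([805, 288, 155]);
translate([404, 776, 155]) cube([805, 288, 155]);
translate([404, 1064, 310]) cube([805, 288, 155]);
translate([404, 1352, 465]) cube([805, 288, 155]);
translate([404, 1640, 620]) cube([805, 288, 155]);
translate([404, 1928, 775]) cube([805, 288, 155]);


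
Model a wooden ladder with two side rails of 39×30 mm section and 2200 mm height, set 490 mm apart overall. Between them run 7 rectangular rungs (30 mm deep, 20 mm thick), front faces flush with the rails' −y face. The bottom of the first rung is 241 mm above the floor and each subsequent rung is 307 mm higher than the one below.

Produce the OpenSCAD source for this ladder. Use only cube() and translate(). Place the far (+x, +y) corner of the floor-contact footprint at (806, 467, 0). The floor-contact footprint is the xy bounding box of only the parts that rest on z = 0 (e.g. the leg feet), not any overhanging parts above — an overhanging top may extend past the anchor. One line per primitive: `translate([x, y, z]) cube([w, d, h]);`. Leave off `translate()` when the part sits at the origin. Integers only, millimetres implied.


// rung span = 490 - 2*39 = 412
// rung[k] z = 241 + k*307
translate([316, 437, 0]) cube([39, 30, 2200]);
translate([767, 437, 0]) cube([39, 30, 2200]);
translate([355, 437, 241]) cube([412, 30, 20]);
translate([355, 437, 548]) cube([412, 30, 20]);
translate([355, 437, 855]) cube([412, 30, 20]);
translate([355, 437, 1162]) cube([412, 30, 20]);
translate([355, 437, 1469]) cube([412, 30, 20]);
translate([355, 437, 1776]) cube([412, 30, 20]);
translate([355, 437, 2083]) cube([412, 30, 20]);


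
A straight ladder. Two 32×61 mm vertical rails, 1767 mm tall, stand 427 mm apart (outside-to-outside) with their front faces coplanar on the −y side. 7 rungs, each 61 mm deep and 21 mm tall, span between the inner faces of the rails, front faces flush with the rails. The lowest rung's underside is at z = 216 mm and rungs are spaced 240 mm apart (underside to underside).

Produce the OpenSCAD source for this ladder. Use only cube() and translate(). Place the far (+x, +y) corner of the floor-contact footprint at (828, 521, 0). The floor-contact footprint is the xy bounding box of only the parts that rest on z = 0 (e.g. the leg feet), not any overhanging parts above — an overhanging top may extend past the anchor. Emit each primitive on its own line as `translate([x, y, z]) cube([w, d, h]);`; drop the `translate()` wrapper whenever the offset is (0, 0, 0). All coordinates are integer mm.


translate([401, 460, 0]) cube([32, 61, 1767]);
translate([796, 460, 0]) cube([32, 61, 1767]);
translate([433, 460, 216]) cube([363, 61, 21]);
translate([433, 460, 456]) cube([363, 61, 21]);
translate([433, 460, 696]) cube([363, 61, 21]);
translate([433, 460, 936]) cube([363, 61, 21]);
translate([433, 460, 1176]) cube([363, 61, 21]);
translate([433, 460, 1416]) cube([363, 61, 21]);
translate([433, 460, 1656]) cube([363, 61, 21]);


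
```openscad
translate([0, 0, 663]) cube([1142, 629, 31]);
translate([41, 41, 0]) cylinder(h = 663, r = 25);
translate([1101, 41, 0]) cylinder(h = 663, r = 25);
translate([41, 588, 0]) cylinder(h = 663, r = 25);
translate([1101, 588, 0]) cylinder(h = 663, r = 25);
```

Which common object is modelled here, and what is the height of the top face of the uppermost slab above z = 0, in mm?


A table. The table height is 694 mm.

A 1142×629×31 slab sits at z = 663 on four Ø50 mm round legs — a table. The top surface is at 663 + 31 = 694 mm.


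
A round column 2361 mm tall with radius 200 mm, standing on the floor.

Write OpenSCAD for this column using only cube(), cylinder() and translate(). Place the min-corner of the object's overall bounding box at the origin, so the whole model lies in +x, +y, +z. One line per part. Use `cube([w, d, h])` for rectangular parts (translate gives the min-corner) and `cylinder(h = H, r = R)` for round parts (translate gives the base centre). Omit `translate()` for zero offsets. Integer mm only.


translate([200, 200, 0]) cylinder(h = 2361, r = 200);


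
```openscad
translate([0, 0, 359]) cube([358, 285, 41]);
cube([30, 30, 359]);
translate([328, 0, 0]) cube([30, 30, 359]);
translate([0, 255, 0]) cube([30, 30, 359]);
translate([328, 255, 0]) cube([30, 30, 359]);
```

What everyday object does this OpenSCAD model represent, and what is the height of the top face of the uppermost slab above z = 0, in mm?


A stool. The seat height is 400 mm.

A 358×285×41 slab at z = 359 on four corner posts — a stool. The seat top is 359 + 41 = 400 mm.


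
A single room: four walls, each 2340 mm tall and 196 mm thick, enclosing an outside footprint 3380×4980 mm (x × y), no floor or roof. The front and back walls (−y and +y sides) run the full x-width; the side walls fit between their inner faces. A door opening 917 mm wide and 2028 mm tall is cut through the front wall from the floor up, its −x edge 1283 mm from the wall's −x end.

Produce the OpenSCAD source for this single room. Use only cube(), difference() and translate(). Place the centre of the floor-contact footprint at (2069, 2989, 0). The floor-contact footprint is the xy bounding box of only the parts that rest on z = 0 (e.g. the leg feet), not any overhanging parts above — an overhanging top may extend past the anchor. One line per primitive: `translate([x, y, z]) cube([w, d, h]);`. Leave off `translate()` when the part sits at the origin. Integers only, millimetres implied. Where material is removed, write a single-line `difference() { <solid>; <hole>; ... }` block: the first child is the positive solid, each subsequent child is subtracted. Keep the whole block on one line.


difference() { translate([379, 499, 0]) cube([3380, 196, 2340]); translate([1662, 499, 0]) cube([917, 196, 2028]); }
translate([379, 5283, 0]) cube([3380, 196, 2340]);
translate([379, 695, 0]) cube([196, 4588, 2340]);
translate([3563, 695, 0]) cube([196, 4588, 2340]);


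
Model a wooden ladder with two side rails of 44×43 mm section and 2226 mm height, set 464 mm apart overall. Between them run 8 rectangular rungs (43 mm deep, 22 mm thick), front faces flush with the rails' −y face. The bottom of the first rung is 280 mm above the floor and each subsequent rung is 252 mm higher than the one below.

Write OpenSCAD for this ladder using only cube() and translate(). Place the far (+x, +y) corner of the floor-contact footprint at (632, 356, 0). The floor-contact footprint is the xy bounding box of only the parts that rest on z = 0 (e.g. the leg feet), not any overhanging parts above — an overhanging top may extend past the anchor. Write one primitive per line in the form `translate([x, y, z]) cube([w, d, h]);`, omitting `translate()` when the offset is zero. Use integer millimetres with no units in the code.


translate([168, 313, 0]) cube([44, 43, 2226]);
translate([588, 313, 0]) cube([44, 43, 2226]);
translate([212, 313, 280]) cube([376, 43, 22]);
translate([212, 313, 532]) cube([376, 43, 22]);
translate([212, 313, 784]) cube([376, 43, 22]);
translate([212, 313, 1036]) cube([376, 43, 22]);
translate([212, 313, 1288]) cube([376, 43, 22]);
translate([212, 313, 1540]) cube([376, 43, 22]);
translate([212, 313, 1792]) cube([376, 43, 22]);
translate([212, 313, 2044]) cube([376, 43, 22]);


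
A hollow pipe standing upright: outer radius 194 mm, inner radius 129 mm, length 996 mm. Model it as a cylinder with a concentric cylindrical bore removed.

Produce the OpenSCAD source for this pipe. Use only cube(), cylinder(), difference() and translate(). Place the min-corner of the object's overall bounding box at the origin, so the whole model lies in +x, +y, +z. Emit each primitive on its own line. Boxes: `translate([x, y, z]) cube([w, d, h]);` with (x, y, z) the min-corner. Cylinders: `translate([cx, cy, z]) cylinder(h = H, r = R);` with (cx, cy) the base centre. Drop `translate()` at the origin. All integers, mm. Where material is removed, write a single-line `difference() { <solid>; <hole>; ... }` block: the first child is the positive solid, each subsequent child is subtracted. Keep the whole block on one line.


difference() { translate([194, 194, 0]) cylinder(h = 996, r = 194); translate([194, 194, 0]) cylinder(h = 996, r = 129); }


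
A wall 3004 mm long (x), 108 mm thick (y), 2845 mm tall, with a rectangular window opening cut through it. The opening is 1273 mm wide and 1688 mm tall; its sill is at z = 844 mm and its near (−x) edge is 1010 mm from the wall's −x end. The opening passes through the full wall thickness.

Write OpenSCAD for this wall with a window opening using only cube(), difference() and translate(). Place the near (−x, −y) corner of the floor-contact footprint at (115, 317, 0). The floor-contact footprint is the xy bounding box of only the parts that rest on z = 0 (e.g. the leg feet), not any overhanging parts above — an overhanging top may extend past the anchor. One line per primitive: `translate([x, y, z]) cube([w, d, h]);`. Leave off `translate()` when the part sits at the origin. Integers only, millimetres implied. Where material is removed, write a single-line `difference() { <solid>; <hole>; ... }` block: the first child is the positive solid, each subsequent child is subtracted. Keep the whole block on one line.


difference() { translate([115, 317, 0]) cube([3004, 108, 2845]); translate([1125, 317, 844]) cube([1273, 108, 1688]); }


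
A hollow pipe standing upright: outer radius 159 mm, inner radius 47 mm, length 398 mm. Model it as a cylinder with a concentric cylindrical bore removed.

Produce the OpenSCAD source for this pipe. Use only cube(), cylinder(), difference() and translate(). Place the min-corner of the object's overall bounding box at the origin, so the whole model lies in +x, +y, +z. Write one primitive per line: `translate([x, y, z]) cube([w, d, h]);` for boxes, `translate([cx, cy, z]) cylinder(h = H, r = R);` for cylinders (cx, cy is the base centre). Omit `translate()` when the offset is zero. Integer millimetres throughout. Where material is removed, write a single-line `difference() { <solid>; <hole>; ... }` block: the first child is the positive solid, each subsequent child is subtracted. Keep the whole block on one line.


difference() { translate([159, 159, 0]) cylinder(h = 398, r = 159); translate([159, 159, 0]) cylinder(h = 398, r = 47); }


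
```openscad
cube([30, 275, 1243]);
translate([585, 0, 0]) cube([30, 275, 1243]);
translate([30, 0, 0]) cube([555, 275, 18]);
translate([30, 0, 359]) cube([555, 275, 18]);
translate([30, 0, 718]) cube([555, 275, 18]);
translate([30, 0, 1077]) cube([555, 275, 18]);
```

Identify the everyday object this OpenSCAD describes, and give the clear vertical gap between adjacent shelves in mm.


A bookshelf. The clear shelf gap is 341 mm.

Two tall side panels with 4 horizontal boards between them — a bookshelf. The first two shelf undersides are at z = 0 and z = 359; with shelf thickness 18, the clear gap is 359 − 0 − 18 = 341 mm.


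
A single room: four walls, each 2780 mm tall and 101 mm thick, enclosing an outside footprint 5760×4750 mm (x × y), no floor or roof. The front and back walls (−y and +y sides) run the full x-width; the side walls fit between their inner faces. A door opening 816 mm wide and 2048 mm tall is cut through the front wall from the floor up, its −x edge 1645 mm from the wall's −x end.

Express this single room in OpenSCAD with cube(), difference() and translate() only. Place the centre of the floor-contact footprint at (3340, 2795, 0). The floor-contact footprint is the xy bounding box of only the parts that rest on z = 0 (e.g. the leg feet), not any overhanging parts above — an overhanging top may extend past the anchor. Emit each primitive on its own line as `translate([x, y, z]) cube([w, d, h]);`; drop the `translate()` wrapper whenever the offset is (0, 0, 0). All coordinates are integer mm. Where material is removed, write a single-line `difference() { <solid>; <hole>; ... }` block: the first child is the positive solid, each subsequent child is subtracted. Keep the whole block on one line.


difference() { translate([460, 420, 0]) cube([5760, 101, 2780]); translate([2105, 420, 0]) cube([816, 101, 2048]); }
translate([460, 5069, 0]) cube([5760, 101, 2780]);
translate([460, 521, 0]) cube([101, 4548, 2780]);
translate([6119, 521, 0]) cube([101, 4548, 2780]);


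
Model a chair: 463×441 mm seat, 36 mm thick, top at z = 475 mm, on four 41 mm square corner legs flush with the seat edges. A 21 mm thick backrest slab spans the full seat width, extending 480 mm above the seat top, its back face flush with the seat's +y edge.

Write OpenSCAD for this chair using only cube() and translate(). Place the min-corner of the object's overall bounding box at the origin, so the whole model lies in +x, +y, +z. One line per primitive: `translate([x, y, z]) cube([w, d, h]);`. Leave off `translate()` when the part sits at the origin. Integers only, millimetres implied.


// leg_h = 475 - 36 = 439
translate([0, 0, 439]) cube([463, 441, 36]);
cube([41, 41, 439]);
translate([422, 0, 0]) cube([41, 41, 439]);
translate([0, 400, 0]) cube([41, 41, 439]);
translate([422, 400, 0]) cube([41, 41, 439]);
translate([0, 420, 475]) cube([463, 21, 480]);


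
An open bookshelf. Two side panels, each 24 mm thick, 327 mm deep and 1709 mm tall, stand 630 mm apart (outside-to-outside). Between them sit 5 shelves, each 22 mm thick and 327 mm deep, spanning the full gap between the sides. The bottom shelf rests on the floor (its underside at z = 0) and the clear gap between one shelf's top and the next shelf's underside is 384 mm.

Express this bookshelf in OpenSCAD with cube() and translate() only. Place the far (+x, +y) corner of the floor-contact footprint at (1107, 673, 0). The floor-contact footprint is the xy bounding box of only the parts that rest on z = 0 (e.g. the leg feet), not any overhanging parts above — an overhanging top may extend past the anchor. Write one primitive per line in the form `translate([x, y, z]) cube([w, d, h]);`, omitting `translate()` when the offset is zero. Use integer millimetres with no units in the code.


translate([477, 346, 0]) cube([24, 327, 1709]);
translate([1083, 346, 0]) cube([24, 327, 1709]);
translate([501, 346, 0]) cube([582, 327, 22]);
translate([501, 346, 406]) cube([582, 327, 22]);
translate([501, 346, 812]) cube([582, 327, 22]);
translate([501, 346, 1218]) cube([582, 327, 22]);
translate([501, 346, 1624]) cube([582, 327, 22]);


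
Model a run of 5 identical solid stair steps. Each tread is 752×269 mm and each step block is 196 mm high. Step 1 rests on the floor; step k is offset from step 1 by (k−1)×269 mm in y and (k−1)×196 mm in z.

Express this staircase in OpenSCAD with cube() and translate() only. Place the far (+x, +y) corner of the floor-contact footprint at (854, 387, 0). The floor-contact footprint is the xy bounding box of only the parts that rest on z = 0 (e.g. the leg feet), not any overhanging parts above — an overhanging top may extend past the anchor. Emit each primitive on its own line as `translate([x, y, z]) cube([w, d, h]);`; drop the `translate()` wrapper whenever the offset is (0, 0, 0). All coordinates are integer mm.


translate([102, 118, 0]) cube([752, 269, 196]);
translate([102, 387, 196]) cube([752, 269, 196]);
translate([102, 656, 392]) cube([752, 269, 196]);
translate([102, 925, 588]) cube([752, 269, 196]);
translate([102, 1194, 784]) cube([752, 269, 196]);


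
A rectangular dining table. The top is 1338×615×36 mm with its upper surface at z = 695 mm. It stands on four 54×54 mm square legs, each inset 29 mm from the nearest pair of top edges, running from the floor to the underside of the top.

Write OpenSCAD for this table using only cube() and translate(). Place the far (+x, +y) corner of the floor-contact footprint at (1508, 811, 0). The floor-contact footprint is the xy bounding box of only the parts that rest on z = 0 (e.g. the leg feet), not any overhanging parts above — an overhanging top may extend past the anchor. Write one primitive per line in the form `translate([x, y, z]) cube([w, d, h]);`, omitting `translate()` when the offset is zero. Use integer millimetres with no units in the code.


translate([199, 225, 659]) cube([1338, 615, 36]);
translate([228, 254, 0]) cube([54, 54, 659]);
translate([1454, 254, 0]) cube([54, 54, 659]);
translate([228, 757, 0]) cube([54, 54, 659]);
translate([1454, 757, 0]) cube([54, 54, 659]);


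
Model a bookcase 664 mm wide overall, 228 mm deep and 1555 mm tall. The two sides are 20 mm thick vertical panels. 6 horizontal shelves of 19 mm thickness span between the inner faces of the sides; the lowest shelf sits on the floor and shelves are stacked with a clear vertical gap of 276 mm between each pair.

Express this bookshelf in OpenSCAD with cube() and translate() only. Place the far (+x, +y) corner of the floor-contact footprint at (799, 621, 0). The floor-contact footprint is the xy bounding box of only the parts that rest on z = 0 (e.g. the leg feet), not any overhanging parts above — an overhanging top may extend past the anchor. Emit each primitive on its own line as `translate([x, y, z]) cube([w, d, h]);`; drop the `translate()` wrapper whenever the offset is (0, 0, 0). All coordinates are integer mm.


translate([135, 393, 0]) cube([20, 228, 1555]);
translate([779, 393, 0]) cube([20, 228, 1555]);
translate([155, 393, 0]) cube([624, 228, 19]);
translate([155, 393, 295]) cube([624, 228, 19]);
translate([155, 393, 590]) cube([624, 228, 19]);
translate([155, 393, 885]) cube([624, 228, 19]);
translate([155, 393, 1180]) cube([624, 228, 19]);
translate([155, 393, 1475]) cube([624, 228, 19]);


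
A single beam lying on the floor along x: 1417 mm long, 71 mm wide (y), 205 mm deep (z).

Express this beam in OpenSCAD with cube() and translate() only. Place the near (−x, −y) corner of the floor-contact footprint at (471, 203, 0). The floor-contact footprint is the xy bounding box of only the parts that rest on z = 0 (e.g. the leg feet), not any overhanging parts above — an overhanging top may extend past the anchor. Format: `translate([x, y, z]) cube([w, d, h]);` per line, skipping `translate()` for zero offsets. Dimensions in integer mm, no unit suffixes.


translate([471, 203, 0]) cube([1417, 71, 205]);


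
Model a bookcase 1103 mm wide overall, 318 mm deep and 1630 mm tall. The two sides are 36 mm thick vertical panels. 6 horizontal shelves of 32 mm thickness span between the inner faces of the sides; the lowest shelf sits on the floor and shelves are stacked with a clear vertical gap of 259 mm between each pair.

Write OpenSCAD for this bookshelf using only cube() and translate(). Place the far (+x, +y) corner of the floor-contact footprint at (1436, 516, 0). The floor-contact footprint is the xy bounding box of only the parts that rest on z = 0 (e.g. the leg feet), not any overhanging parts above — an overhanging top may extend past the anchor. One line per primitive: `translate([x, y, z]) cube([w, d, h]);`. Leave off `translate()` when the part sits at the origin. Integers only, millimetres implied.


translate([333, 198, 0]) cube([36, 318, 1630]);
translate([1400, 198, 0]) cube([36, 318, 1630]);
translate([369, 198, 0]) cube([1031, 318, 32]);
translate([369, 198, 291]) cube([1031, 318, 32]);
translate([369, 198, 582]) cube([1031, 318, 32]);
translate([369, 198, 873]) cube([1031, 318, 32]);
translate([369, 198, 1164]) cube([1031, 318, 32]);
translate([369, 198, 1455]) cube([1031, 318, 32]);


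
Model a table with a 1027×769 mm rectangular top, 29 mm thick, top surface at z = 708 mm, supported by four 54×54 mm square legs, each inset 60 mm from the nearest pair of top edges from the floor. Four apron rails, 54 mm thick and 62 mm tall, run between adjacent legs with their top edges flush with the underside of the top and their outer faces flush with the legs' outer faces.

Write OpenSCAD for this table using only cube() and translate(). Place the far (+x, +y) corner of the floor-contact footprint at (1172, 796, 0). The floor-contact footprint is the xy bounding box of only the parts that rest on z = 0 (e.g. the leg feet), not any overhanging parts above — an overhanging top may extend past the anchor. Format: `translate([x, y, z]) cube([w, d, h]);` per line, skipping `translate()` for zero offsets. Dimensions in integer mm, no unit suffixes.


translate([205, 87, 679]) cube([1027, 769, 29]);
translate([265, 147, 0]) cube([54, 54, 679]);
translate([1118, 147, 0]) cube([54, 54, 679]);
translate([265, 742, 0]) cube([54, 54, 679]);
translate([1118, 742, 0]) cube([54, 54, 679]);
translate([319, 147, 617]) cube([799, 54, 62]);
translate([319, 742, 617]) cube([799, 54, 62]);
translate([265, 201, 617]) cube([54, 541, 62]);
translate([1118, 201, 617]) cube([54, 541, 62]);


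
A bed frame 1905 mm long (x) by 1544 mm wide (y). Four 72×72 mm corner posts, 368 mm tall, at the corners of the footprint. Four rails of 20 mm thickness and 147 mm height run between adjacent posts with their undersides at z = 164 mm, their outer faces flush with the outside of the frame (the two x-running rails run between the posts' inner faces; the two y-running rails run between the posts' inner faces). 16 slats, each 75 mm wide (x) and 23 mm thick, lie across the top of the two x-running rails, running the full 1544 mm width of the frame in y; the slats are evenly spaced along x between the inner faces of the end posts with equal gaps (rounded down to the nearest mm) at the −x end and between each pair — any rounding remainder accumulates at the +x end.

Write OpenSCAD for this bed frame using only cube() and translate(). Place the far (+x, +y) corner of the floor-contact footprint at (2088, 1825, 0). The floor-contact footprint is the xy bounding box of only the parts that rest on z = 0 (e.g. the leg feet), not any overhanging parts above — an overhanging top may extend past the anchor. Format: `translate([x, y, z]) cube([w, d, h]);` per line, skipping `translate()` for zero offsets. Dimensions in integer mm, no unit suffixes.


translate([183, 281, 0]) cube([72, 72, 368]);
translate([183, 1753, 0]) cube([72, 72, 368]);
translate([2016, 281, 0]) cube([72, 72, 368]);
translate([2016, 1753, 0]) cube([72, 72, 368]);
translate([255, 281, 164]) cube([1761, 20, 147]);
translate([255, 1805, 164]) cube([1761, 20, 147]);
translate([183, 353, 164]) cube([20, 1400, 147]);
translate([2068, 353, 164]) cube([20, 1400, 147]);
translate([288, 281, 311]) cube([75, 1544, 23]);
translate([396, 281, 311]) cube([75, 1544, 23]);
translate([504, 281, 311]) cube([75, 1544, 23]);
translate([612, 281, 311]) cube([75, 1544, 23]);
translate([720, 281, 311]) cube([75, 1544, 23]);
translate([828, 281, 311]) cube([75, 1544, 23]);
translate([936, 281, 311]) cube([75, 1544, 23]);
translate([1044, 281, 311]) cube([75, 1544, 23]);
translate([1152, 281, 311]) cube([75, 1544, 23]);
translate([1260, 281, 311]) cube([75, 1544, 23]);
translate([1368, 281, 311]) cube([75, 1544, 23]);
translate([1476, 281, 311]) cube([75, 1544, 23]);
translate([1584, 281, 311]) cube([75, 1544, 23]);
translate([1692, 281, 311]) cube([75, 1544, 23]);
translate([1800, 281, 311]) cube([75, 1544, 23]);
translate([1908, 281, 311]) cube([75, 1544, 23]);


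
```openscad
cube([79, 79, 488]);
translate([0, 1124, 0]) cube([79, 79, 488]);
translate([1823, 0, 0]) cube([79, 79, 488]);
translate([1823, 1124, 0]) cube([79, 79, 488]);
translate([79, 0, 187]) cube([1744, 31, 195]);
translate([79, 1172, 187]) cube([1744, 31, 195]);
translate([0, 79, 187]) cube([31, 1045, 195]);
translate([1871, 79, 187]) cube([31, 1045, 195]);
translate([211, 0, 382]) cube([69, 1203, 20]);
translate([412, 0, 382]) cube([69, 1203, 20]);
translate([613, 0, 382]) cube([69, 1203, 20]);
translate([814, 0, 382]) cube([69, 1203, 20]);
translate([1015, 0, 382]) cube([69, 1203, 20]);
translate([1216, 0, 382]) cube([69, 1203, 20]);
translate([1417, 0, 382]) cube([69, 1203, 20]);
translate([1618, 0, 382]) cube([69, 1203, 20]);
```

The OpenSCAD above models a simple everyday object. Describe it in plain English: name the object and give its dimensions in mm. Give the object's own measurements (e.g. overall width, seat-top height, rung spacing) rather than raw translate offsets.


A bed frame 1902 mm long (x) by 1203 mm wide (y). Four 79×79 mm corner posts, 488 mm tall, at the corners of the footprint. Four rails of 31 mm thickness and 195 mm height run between adjacent posts with their undersides at z = 187 mm, their outer faces flush with the outside of the frame (the two x-running rails run between the posts' inner faces; the two y-running rails run between the posts' inner faces). 8 slats, each 69 mm wide (x) and 20 mm thick, lie across the top of the two x-running rails, running the full 1203 mm width of the frame in y; along x they sit between the end posts with a 132 mm gap after the −x posts and between neighbouring slats, leaving 136 mm before the +x posts.


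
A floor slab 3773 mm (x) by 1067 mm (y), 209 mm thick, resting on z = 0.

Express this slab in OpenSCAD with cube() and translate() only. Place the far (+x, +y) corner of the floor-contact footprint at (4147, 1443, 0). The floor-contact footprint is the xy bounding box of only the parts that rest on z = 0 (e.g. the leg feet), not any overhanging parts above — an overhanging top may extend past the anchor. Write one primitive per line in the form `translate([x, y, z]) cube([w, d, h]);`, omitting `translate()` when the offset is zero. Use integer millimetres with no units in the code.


translate([374, 376, 0]) cube([3773, 1067, 209]);


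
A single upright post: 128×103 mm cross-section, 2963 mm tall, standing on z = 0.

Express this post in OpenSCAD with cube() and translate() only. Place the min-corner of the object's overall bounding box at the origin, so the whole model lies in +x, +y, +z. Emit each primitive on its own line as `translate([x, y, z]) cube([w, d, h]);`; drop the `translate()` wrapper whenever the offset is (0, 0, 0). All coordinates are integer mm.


cube([128, 103, 2963]);


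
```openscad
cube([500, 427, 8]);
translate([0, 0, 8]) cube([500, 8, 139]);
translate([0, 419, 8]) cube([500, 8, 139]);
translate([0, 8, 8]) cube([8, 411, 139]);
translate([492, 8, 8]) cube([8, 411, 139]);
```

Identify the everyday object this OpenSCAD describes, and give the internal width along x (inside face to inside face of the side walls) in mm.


An open box. The internal width is 484 mm.

A 500×427 base slab with four walls standing on it — an open box. The base is 500 mm wide and the walls are 8 mm thick, so the internal width is 500 − 2 × 8 = 484 mm.


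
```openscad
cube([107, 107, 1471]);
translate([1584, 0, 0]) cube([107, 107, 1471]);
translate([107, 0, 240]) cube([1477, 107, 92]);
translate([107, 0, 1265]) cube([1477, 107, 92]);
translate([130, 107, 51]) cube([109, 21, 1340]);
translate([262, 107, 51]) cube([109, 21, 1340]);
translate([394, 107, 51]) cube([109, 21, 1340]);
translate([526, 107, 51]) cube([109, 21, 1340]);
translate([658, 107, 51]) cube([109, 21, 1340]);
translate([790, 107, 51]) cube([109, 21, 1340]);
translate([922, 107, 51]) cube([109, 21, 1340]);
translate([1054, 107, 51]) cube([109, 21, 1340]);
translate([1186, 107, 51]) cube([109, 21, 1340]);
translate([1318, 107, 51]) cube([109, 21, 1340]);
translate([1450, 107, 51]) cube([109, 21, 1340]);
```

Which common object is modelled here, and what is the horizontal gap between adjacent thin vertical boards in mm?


A fence section. The picket gap is 23 mm.

Two posts, two rails, 11 pickets — a fence section. Span 1477 mm holds 11 pickets of 109 mm with 12 equal gaps: ⌊(1477 − 11·109) / 12⌋ = 23 mm.


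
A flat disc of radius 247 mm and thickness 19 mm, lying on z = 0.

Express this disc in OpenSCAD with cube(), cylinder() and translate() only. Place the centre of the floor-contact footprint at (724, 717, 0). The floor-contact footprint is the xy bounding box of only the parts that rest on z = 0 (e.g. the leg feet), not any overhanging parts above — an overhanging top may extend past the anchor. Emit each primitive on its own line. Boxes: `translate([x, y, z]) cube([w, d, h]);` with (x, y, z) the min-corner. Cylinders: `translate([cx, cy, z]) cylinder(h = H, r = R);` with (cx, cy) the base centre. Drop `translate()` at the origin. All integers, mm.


translate([724, 717, 0]) cylinder(h = 19, r = 247);


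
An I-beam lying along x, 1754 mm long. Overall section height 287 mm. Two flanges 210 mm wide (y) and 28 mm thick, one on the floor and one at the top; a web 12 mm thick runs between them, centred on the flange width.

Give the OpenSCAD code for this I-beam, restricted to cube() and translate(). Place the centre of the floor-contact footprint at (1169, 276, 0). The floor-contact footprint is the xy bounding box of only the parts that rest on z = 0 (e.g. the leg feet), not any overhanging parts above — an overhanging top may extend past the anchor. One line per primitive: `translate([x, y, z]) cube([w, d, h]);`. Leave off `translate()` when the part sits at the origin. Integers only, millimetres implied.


translate([292, 171, 0]) cube([1754, 210, 28]);
translate([292, 270, 28]) cube([1754, 12, 231]);
translate([292, 171, 259]) cube([1754, 210, 28]);


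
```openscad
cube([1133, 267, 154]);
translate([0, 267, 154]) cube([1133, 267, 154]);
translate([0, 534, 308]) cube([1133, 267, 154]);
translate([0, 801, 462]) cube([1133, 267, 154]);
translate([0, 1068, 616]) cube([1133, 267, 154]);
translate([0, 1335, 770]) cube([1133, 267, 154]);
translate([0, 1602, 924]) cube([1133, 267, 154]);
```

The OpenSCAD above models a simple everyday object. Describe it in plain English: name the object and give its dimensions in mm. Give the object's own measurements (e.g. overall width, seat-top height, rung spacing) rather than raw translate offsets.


A straight staircase of 7 solid steps. Each step is 1133 mm wide (x), 267 mm deep (y, the going) and 154 mm tall (the rise). The first step rests on the floor; each subsequent step sits one going further in +y and one rise higher in +z, directly behind and above the previous step with no overlap.


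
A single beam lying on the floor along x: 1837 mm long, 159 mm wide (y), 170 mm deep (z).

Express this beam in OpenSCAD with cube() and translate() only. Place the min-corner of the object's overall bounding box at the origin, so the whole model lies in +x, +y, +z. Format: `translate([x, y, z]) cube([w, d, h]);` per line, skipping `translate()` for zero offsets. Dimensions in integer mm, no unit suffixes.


cube([1837, 159, 170]);


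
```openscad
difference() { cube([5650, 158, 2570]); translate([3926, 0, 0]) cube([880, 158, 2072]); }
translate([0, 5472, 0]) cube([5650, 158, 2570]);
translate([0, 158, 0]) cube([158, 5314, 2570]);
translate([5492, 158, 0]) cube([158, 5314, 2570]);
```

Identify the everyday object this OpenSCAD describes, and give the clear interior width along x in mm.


A single room. The interior width is 5334 mm.

Four walls enclosing a rectangle with a door in the front wall — a room. Outside width 5650 minus two 158 mm walls gives 5334 mm.


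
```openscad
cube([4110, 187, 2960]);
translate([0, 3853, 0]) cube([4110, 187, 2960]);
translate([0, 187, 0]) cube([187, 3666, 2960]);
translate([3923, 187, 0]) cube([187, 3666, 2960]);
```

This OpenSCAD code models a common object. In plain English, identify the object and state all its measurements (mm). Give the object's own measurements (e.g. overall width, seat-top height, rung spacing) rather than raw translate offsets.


The wall frame of a small rectangular building: four walls, each 2960 mm tall and 187 mm thick, enclosing a footprint 4110 mm (x) by 4040 mm (y) outside-to-outside, with no floor or roof. The front and back walls (the −y and +y sides) span the full width; the two side walls fit between them.


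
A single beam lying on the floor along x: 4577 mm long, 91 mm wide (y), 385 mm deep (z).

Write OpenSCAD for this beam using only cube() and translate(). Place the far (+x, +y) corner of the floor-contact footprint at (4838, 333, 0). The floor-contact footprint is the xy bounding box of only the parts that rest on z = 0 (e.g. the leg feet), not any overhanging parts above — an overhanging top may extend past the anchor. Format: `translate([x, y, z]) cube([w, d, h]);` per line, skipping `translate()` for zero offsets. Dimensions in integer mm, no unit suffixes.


translate([261, 242, 0]) cube([4577, 91, 385]);


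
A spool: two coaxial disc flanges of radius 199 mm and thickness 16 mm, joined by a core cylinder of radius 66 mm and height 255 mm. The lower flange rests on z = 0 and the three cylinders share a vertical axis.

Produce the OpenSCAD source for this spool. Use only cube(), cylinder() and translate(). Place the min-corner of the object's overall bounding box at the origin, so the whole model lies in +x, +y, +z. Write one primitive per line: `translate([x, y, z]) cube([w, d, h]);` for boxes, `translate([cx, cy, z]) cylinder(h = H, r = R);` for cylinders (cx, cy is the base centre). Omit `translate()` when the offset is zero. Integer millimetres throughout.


translate([199, 199, 0]) cylinder(h = 16, r = 199);
translate([199, 199, 16]) cylinder(h = 255, r = 66);
translate([199, 199, 271]) cylinder(h = 16, r = 199);


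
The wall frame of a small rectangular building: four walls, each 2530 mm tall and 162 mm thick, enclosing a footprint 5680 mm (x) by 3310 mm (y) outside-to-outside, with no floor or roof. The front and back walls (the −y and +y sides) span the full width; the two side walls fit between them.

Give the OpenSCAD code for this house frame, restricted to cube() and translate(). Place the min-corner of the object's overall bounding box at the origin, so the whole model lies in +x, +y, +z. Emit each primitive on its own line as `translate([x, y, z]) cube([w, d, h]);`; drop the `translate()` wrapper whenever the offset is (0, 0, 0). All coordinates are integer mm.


cube([5680, 162, 2530]);
translate([0, 3148, 0]) cube([5680, 162, 2530]);
translate([0, 162, 0]) cube([162, 2986, 2530]);
translate([5518, 162, 0]) cube([162, 2986, 2530]);


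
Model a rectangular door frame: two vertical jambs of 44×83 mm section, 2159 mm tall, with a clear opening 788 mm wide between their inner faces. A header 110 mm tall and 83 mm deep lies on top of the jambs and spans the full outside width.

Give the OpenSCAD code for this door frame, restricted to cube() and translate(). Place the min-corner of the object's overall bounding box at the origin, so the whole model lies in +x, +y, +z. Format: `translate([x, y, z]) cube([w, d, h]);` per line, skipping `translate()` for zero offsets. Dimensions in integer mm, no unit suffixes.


cube([44, 83, 2159]);
translate([832, 0, 0]) cube([44, 83, 2159]);
translate([0, 0, 2159]) cube([876, 83, 110]);
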